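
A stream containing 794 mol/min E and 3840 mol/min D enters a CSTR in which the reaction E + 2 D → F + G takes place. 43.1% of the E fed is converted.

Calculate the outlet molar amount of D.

3160 mol/min

E reacted = 0.431 × 794 = 342.2 mol/min; ν_E = −1, so ξ = 342.2/1 = 342.2 mol/min.
Outlet amounts (n = n₀ + ν ξ):
  E: 794 − 1(342.2) = 451.8
  D: 3840 − 2(342.2) = 3156
  F: 0 + 1(342.2) = 342.2
  G: 0 + 1(342.2) = 342.2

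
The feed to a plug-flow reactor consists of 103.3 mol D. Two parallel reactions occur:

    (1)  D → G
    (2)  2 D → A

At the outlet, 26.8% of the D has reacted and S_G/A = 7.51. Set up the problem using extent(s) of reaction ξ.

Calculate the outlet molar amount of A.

Conversion of D: D consumed = 0.268 × 103.3 = 27.68 mol = 1ξ₁ + 2ξ₂.
Selectivity: 1ξ₁ / (1ξ₂) = 7.51 → ξ₁ = 7.51 ξ₂.
Substitute: (1·7.51 + 2) ξ₂ = 27.68 → ξ₂ = 2.911 mol, ξ₁ = 21.86 mol.
Outlet amounts (n = n₀ + Σ ν·ξ):
  D: 103.3 − 1(21.86) − 2(2.911) = 75.62
  G: 0 + 1(21.86) = 21.86
  A: 0 + 1(2.911) = 2.911

2.91 mol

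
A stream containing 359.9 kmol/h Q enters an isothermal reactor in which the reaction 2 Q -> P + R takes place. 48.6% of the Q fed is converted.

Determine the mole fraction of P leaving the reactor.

0.243

Q reacted = 0.486 × 359.9 = 174.9 kmol/h; ν_Q = −2, so ξ = 174.9/2 = 87.46 kmol/h.
Outlet amounts (n = n₀ + ν ξ):
  Q: 359.9 − 2(87.46) = 185
  P: 0 + 1(87.46) = 87.46
  R: 0 + 1(87.46) = 87.46
Total out = 359.9 kmol/h; y_P = 87.46 / 359.9 = 0.243.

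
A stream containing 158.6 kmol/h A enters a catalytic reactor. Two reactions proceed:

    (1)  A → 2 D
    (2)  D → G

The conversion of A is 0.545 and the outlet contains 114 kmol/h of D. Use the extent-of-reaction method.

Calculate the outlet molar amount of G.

Conversion of A: A consumed = 1ξ₁ = 0.545 × 158.6 → ξ₁ = 86.44 kmol/h.
D balance: n_D = 0 + 2ξ₁ − 1ξ₂ = 114 → ξ₂ = (2·86.44 − 114)/1 = 58.87 kmol/h.
Outlet amounts (n = n₀ + Σ ν·ξ):
  A: 158.6 − 1(86.44) = 72.16
  D: 0 + 2(86.44) − 1(58.87) = 114
  G: 0 + 1(58.87) = 58.87

58.9 kmol/h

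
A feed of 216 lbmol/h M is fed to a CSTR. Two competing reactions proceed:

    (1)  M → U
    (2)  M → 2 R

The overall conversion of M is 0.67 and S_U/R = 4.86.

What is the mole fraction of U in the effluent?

Conversion of M: M consumed = 0.67 × 216 = 144.7 lbmol/h = 1ξ₁ + 1ξ₂.
Selectivity: 1ξ₁ / (2ξ₂) = 4.86 → ξ₁ = 9.72 ξ₂.
Substitute: (1·9.72 + 1) ξ₂ = 144.7 → ξ₂ = 13.5 lbmol/h, ξ₁ = 131.2 lbmol/h.
Outlet amounts (n = n₀ + Σ ν·ξ):
  M: 216 − 1(131.2) − 1(13.5) = 71.28
  U: 0 + 1(131.2) = 131.2
  R: 0 + 2(13.5) = 27
Total out = 229.5 lbmol/h; y_U = 131.2 / 229.5 = 0.5718.

0.572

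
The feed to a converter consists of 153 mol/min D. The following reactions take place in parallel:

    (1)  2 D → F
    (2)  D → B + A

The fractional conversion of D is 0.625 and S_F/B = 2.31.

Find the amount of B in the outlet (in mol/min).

17 mol/min

Conversion of D: D consumed = 0.625 × 153 = 95.62 mol/min = 2ξ₁ + 1ξ₂.
Selectivity: 1ξ₁ / (1ξ₂) = 2.31 → ξ₁ = 2.31 ξ₂.
Substitute: (2·2.31 + 1) ξ₂ = 95.62 → ξ₂ = 17.02 mol/min, ξ₁ = 39.3 mol/min.
Outlet amounts (n = n₀ + Σ ν·ξ):
  D: 153 − 2(39.3) − 1(17.02) = 57.38
  F: 0 + 1(39.3) = 39.3
  B: 0 + 1(17.02) = 17.02
  A: 0 + 1(17.02) = 17.02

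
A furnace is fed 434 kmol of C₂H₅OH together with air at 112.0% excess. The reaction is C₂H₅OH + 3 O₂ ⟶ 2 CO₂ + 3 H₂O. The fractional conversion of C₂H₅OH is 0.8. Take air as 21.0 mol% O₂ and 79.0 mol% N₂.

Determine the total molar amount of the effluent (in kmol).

13900 kmol

Stoichiometric O₂ = 3 × 434 = 1302 kmol; O₂ fed = 1302 × 2.120 = 2760 kmol.
N₂ fed = 2760 × 79/21 = 10380 kmol.
Fuel reacted = 0.8 × 434 → ξ = 347.2 kmol.
Outlet (n = n₀ + ν ξ):
  C₂H₅OH: 434 − 1(347.2) = 86.8
  O₂: 2760 − 3(347.2) = 1719
  N₂: 10380 (inert)
  CO₂: 0 + 2(347.2) = 694.4
  H₂O: 0 + 3(347.2) = 1042
Total out = 86.8 + 1719 + 10380 + 694.4 + 1042 = 13930 kmol.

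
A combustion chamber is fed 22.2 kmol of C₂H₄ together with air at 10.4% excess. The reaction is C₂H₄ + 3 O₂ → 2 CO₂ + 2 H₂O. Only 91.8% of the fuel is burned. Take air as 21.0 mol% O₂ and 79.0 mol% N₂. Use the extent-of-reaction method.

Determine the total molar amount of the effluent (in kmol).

Stoichiometric O₂ = 3 × 22.2 = 66.6 kmol; O₂ fed = 66.6 × 1.104 = 73.53 kmol.
N₂ fed = 73.53 × 79/21 = 276.6 kmol.
Fuel reacted = 0.918 × 22.2 → ξ = 20.38 kmol.
Outlet (n = n₀ + ν ξ):
  C₂H₄: 22.2 − 1(20.38) = 1.82
  O₂: 73.53 − 3(20.38) = 12.39
  N₂: 276.6 (inert)
  CO₂: 0 + 2(20.38) = 40.76
  H₂O: 0 + 2(20.38) = 40.76
Total out = 1.82 + 12.39 + 276.6 + 40.76 + 40.76 = 372.3 kmol.

372 kmol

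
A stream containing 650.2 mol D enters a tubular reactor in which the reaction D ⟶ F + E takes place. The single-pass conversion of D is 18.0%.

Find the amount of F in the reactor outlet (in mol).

D reacted = 0.18 × 650.2 = 117 mol; ν_D = −1, so ξ = 117/1 = 117 mol.
Outlet amounts (n = n₀ + ν ξ):
  D: 650.2 − 1(117) = 533.2
  F: 0 + 1(117) = 117
  E: 0 + 1(117) = 117

117 mol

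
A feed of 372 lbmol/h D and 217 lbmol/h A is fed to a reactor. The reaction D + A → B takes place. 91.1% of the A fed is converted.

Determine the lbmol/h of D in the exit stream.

A reacted = 0.911 × 217 = 197.7 lbmol/h; ν_A = −1, so ξ = 197.7/1 = 197.7 lbmol/h.
Outlet amounts (n = n₀ + ν ξ):
  D: 372 − 1(197.7) = 174.3
  A: 217 − 1(197.7) = 19.31
  B: 0 + 1(197.7) = 197.7

174 lbmol/h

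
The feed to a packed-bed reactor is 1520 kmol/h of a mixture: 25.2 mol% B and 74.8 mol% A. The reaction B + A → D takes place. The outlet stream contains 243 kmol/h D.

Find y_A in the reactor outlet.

For D: n = n₀ + 1ξ → 243 = 0 + 1ξ, giving ξ = 243 kmol/h.
Outlet amounts (n = n₀ + ν ξ):
  B: 383 − 1(243) = 140
  A: 1137 − 1(243) = 894
  D: 0 + 1(243) = 243
Total out = 1277 kmol/h; y_A = 894 / 1277 = 0.7.

0.7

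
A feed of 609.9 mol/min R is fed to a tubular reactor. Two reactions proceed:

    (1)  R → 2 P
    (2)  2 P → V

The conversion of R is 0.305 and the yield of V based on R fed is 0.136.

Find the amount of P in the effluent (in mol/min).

206 mol/min

Conversion of R: R consumed = 1ξ₁ = 0.305 × 609.9 → ξ₁ = 186 mol/min.
Yield of V: 1ξ₂ / 609.9 = 0.136 → ξ₂ = 82.95 mol/min.
Outlet amounts (n = n₀ + Σ ν·ξ):
  R: 609.9 − 1(186) = 423.9
  P: 0 + 2(186) − 2(82.95) = 206.1
  V: 0 + 1(82.95) = 82.95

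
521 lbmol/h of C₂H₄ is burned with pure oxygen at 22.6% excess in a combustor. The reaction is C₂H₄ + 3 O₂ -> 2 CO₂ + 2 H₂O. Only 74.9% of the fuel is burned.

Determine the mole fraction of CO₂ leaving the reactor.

0.32

Stoichiometric O₂ = 3 × 521 = 1563 lbmol/h; O₂ fed = 1563 × 1.226 = 1916 lbmol/h.
Fuel reacted = 0.749 × 521 → ξ = 390.2 lbmol/h.
Outlet (n = n₀ + ν ξ):
  C₂H₄: 521 − 1(390.2) = 130.8
  O₂: 1916 − 3(390.2) = 745.6
  CO₂: 0 + 2(390.2) = 780.5
  H₂O: 0 + 2(390.2) = 780.5
Total out = 2437 lbmol/h; y_CO₂ = 780.5 / 2437 = 0.3202.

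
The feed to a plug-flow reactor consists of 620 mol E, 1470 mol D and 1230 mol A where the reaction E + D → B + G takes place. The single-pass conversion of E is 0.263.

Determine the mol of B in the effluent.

E reacted = 0.263 × 620 = 163.1 mol; ν_E = −1, so ξ = 163.1/1 = 163.1 mol.
Outlet amounts (n = n₀ + ν ξ):
  E: 620 − 1(163.1) = 456.9
  D: 1470 − 1(163.1) = 1307
  B: 0 + 1(163.1) = 163.1
  G: 0 + 1(163.1) = 163.1
  A: 1230 (inert)

163 mol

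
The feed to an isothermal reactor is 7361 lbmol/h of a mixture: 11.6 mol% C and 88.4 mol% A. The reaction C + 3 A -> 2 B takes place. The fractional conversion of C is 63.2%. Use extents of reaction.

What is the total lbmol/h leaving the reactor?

C reacted = 0.632 × 853.9 = 539.6 lbmol/h; ν_C = −1, so ξ = 539.6/1 = 539.6 lbmol/h.
Outlet amounts (n = n₀ + ν ξ):
  C: 853.9 − 1(539.6) = 314.2
  A: 6507 − 3(539.6) = 4888
  B: 0 + 2(539.6) = 1079
Total out = 314.2 + 4888 + 1079 = 6282 lbmol/h.

6280 lbmol/h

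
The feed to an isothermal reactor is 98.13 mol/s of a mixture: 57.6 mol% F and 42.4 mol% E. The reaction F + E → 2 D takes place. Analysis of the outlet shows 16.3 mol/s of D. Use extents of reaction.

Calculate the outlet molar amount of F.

48.4 mol/s

For D: n = n₀ + 2ξ → 16.3 = 0 + 2ξ, giving ξ = 8.15 mol/s.
Outlet amounts (n = n₀ + ν ξ):
  F: 56.52 − 1(8.15) = 48.37
  E: 41.61 − 1(8.15) = 33.46
  D: 0 + 2(8.15) = 16.3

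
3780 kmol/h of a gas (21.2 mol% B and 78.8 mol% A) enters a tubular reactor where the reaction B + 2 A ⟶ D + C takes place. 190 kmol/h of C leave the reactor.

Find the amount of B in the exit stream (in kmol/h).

611 kmol/h

For C: n = n₀ + 1ξ → 190 = 0 + 1ξ, giving ξ = 190 kmol/h.
Outlet amounts (n = n₀ + ν ξ):
  B: 801.4 − 1(190) = 611.4
  A: 2979 − 2(190) = 2599
  D: 0 + 1(190) = 190
  C: 0 + 1(190) = 190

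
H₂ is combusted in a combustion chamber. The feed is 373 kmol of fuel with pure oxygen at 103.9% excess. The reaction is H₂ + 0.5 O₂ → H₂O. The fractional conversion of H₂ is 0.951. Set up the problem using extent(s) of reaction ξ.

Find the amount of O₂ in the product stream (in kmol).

Stoichiometric O₂ = 0.5 × 373 = 186.5 kmol; O₂ fed = 186.5 × 2.039 = 380.3 kmol.
Fuel reacted = 0.951 × 373 → ξ = 354.7 kmol.
Outlet (n = n₀ + ν ξ):
  H₂: 373 − 1(354.7) = 18.28
  O₂: 380.3 − 0.5(354.7) = 202.9
  H₂O: 0 + 1(354.7) = 354.7

203 kmol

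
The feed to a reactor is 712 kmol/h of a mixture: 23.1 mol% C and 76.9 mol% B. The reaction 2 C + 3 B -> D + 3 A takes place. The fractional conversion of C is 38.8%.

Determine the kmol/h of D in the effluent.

C reacted = 0.388 × 164.5 = 63.82 kmol/h; ν_C = −2, so ξ = 63.82/2 = 31.91 kmol/h.
Outlet amounts (n = n₀ + ν ξ):
  C: 164.5 − 2(31.91) = 100.7
  B: 547.5 − 3(31.91) = 451.8
  D: 0 + 1(31.91) = 31.91
  A: 0 + 3(31.91) = 95.72

31.9 kmol/h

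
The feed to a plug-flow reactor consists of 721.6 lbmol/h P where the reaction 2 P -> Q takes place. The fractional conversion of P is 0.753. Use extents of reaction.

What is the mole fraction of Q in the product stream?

0.604

P reacted = 0.753 × 721.6 = 543.4 lbmol/h; ν_P = −2, so ξ = 543.4/2 = 271.7 lbmol/h.
Outlet amounts (n = n₀ + ν ξ):
  P: 721.6 − 2(271.7) = 178.2
  Q: 0 + 1(271.7) = 271.7
Total out = 449.9 lbmol/h; y_Q = 271.7 / 449.9 = 0.6038.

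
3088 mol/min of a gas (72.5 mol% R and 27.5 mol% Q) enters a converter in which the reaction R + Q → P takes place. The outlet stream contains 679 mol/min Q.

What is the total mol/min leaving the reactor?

For Q: n = n₀ − 1ξ → 679 = 849.2 − 1ξ, giving ξ = 170.2 mol/min.
Outlet amounts (n = n₀ + ν ξ):
  R: 2239 − 1(170.2) = 2069
  Q: 849.2 − 1(170.2) = 679
  P: 0 + 1(170.2) = 170.2
Total out = 2069 + 679 + 170.2 = 2918 mol/min.

2920 mol/min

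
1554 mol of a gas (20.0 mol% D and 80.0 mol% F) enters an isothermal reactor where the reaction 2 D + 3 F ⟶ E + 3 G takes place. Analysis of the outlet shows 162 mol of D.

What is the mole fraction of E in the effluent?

For D: n = n₀ − 2ξ → 162 = 310.8 − 2ξ, giving ξ = 74.4 mol.
Outlet amounts (n = n₀ + ν ξ):
  D: 310.8 − 2(74.4) = 162
  F: 1243 − 3(74.4) = 1020
  E: 0 + 1(74.4) = 74.4
  G: 0 + 3(74.4) = 223.2
Total out = 1480 mol; y_E = 74.4 / 1480 = 0.05028.

0.0503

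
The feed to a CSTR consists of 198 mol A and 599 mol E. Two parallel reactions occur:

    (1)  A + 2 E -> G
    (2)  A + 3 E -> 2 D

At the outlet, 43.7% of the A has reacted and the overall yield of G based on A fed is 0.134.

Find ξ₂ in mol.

Yield of G: 1ξ₁ / 198 = 0.134 → ξ₁ = 26.53 mol.
Conversion of A: 1ξ₁ + 1ξ₂ = 0.437 × 198 = 86.53 → ξ₂ = 59.99 mol.
Outlet amounts (n = n₀ + Σ ν·ξ):
  A: 198 − 1(26.53) − 1(59.99) = 111.5
  E: 599 − 2(26.53) − 3(59.99) = 366
  G: 0 + 1(26.53) = 26.53
  D: 0 + 2(59.99) = 120

ξ₂ = 60 mol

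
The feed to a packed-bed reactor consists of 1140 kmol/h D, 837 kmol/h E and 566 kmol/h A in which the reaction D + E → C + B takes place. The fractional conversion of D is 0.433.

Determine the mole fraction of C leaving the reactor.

D reacted = 0.433 × 1140 = 493.6 kmol/h; ν_D = −1, so ξ = 493.6/1 = 493.6 kmol/h.
Outlet amounts (n = n₀ + ν ξ):
  D: 1140 − 1(493.6) = 646.4
  E: 837 − 1(493.6) = 343.4
  C: 0 + 1(493.6) = 493.6
  B: 0 + 1(493.6) = 493.6
  A: 566 (inert)
Total out = 2543 kmol/h; y_C = 493.6 / 2543 = 0.1941.

0.194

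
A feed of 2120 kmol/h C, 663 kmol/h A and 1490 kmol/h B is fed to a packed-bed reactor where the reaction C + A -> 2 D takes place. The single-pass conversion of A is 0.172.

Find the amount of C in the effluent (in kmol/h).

A reacted = 0.172 × 663 = 114 kmol/h; ν_A = −1, so ξ = 114/1 = 114 kmol/h.
Outlet amounts (n = n₀ + ν ξ):
  C: 2120 − 1(114) = 2006
  A: 663 − 1(114) = 549
  D: 0 + 2(114) = 228.1
  B: 1490 (inert)

2010 kmol/h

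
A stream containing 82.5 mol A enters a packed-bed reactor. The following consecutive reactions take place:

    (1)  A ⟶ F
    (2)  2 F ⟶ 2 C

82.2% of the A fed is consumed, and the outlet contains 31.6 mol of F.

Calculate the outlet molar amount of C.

36.2 mol

Conversion of A: A consumed = 1ξ₁ = 0.822 × 82.5 → ξ₁ = 67.81 mol.
F balance: n_F = 0 + 1ξ₁ − 2ξ₂ = 31.6 → ξ₂ = (1·67.81 − 31.6)/2 = 18.11 mol.
Outlet amounts (n = n₀ + Σ ν·ξ):
  A: 82.5 − 1(67.81) = 14.69
  F: 0 + 1(67.81) − 2(18.11) = 31.6
  C: 0 + 2(18.11) = 36.21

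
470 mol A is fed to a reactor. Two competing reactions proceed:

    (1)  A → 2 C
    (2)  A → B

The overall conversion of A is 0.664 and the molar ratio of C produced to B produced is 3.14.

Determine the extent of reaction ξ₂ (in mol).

Conversion of A: A consumed = 0.664 × 470 = 312.1 mol = 1ξ₁ + 1ξ₂.
Selectivity: 2ξ₁ / (1ξ₂) = 3.14 → ξ₁ = 1.57 ξ₂.
Substitute: (1·1.57 + 1) ξ₂ = 312.1 → ξ₂ = 121.4 mol, ξ₁ = 190.6 mol.
Outlet amounts (n = n₀ + Σ ν·ξ):
  A: 470 − 1(190.6) − 1(121.4) = 157.9
  C: 0 + 2(190.6) = 381.3
  B: 0 + 1(121.4) = 121.4

ξ₂ = 121 mol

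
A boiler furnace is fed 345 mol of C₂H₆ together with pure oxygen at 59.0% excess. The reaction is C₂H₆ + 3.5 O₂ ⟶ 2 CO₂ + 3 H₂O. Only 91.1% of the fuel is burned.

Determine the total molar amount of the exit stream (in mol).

Stoichiometric O₂ = 3.5 × 345 = 1208 mol; O₂ fed = 1208 × 1.590 = 1920 mol.
Fuel reacted = 0.911 × 345 → ξ = 314.3 mol.
Outlet (n = n₀ + ν ξ):
  C₂H₆: 345 − 1(314.3) = 30.7
  O₂: 1920 − 3.5(314.3) = 819.9
  CO₂: 0 + 2(314.3) = 628.6
  H₂O: 0 + 3(314.3) = 942.9
Total out = 30.7 + 819.9 + 628.6 + 942.9 = 2422 mol.

2420 mol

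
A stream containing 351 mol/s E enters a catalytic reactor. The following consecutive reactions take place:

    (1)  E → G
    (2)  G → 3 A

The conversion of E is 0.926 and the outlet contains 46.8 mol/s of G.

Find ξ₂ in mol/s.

Conversion of E: E consumed = 1ξ₁ = 0.926 × 351 → ξ₁ = 325 mol/s.
G balance: n_G = 0 + 1ξ₁ − 1ξ₂ = 46.8 → ξ₂ = (1·325 − 46.8)/1 = 278.2 mol/s.
Outlet amounts (n = n₀ + Σ ν·ξ):
  E: 351 − 1(325) = 25.97
  G: 0 + 1(325) − 1(278.2) = 46.8
  A: 0 + 3(278.2) = 834.7

ξ₂ = 278 mol/s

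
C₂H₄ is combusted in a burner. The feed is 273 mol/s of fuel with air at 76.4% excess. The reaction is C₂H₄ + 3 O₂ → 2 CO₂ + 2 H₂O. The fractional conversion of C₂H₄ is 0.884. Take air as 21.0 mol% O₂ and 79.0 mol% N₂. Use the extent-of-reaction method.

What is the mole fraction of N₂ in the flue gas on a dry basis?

Stoichiometric O₂ = 3 × 273 = 819 mol/s; O₂ fed = 819 × 1.764 = 1445 mol/s.
N₂ fed = 1445 × 79/21 = 5435 mol/s.
Fuel reacted = 0.884 × 273 → ξ = 241.3 mol/s.
Outlet (n = n₀ + ν ξ):
  C₂H₄: 273 − 1(241.3) = 31.67
  O₂: 1445 − 3(241.3) = 720.7
  N₂: 5435 (inert)
  CO₂: 0 + 2(241.3) = 482.7
  H₂O: 0 + 2(241.3) = 482.7
Dry total = 6670 mol/s; y_N₂ (dry) = 5435 / 6670 = 0.8148.

0.815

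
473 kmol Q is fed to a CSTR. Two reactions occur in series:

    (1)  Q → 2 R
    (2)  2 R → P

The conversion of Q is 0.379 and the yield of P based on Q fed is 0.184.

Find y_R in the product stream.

0.326

Conversion of Q: Q consumed = 1ξ₁ = 0.379 × 473 → ξ₁ = 179.3 kmol.
Yield of P: 1ξ₂ / 473 = 0.184 → ξ₂ = 87.03 kmol.
Outlet amounts (n = n₀ + Σ ν·ξ):
  Q: 473 − 1(179.3) = 293.7
  R: 0 + 2(179.3) − 2(87.03) = 184.5
  P: 0 + 1(87.03) = 87.03
Total out = 565.2 kmol; y_R = 184.5 / 565.2 = 0.3264.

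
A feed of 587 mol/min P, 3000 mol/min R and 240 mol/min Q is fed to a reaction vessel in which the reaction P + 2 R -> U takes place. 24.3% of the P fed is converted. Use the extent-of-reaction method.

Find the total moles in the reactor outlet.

3540 mol/min

P reacted = 0.243 × 587 = 142.6 mol/min; ν_P = −1, so ξ = 142.6/1 = 142.6 mol/min.
Outlet amounts (n = n₀ + ν ξ):
  P: 587 − 1(142.6) = 444.4
  R: 3000 − 2(142.6) = 2715
  U: 0 + 1(142.6) = 142.6
  Q: 240 (inert)
Total out = 444.4 + 2715 + 142.6 + 240 = 3542 mol/min.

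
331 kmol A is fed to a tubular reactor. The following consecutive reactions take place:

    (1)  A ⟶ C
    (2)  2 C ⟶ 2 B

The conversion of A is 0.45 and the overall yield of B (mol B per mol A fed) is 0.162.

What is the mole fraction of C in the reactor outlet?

0.288

Conversion of A: A consumed = 1ξ₁ = 0.45 × 331 → ξ₁ = 149 kmol.
Yield of B: 2ξ₂ / 331 = 0.162 → ξ₂ = 26.81 kmol.
Outlet amounts (n = n₀ + Σ ν·ξ):
  A: 331 − 1(149) = 182
  C: 0 + 1(149) − 2(26.81) = 95.33
  B: 0 + 2(26.81) = 53.62
Total out = 331 kmol; y_C = 95.33 / 331 = 0.288.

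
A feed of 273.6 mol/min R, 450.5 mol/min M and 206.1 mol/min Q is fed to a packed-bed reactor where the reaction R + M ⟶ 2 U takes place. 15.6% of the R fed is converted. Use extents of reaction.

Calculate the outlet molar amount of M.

408 mol/min

R reacted = 0.156 × 273.6 = 42.68 mol/min; ν_R = −1, so ξ = 42.68/1 = 42.68 mol/min.
Outlet amounts (n = n₀ + ν ξ):
  R: 273.6 − 1(42.68) = 230.9
  M: 450.5 − 1(42.68) = 407.8
  U: 0 + 2(42.68) = 85.36
  Q: 206.1 (inert)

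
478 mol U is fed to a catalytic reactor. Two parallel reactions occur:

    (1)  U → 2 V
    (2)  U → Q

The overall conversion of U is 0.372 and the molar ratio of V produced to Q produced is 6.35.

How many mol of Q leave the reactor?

Conversion of U: U consumed = 0.372 × 478 = 177.8 mol = 1ξ₁ + 1ξ₂.
Selectivity: 2ξ₁ / (1ξ₂) = 6.35 → ξ₁ = 3.175 ξ₂.
Substitute: (1·3.175 + 1) ξ₂ = 177.8 → ξ₂ = 42.59 mol, ξ₁ = 135.2 mol.
Outlet amounts (n = n₀ + Σ ν·ξ):
  U: 478 − 1(135.2) − 1(42.59) = 300.2
  V: 0 + 2(135.2) = 270.5
  Q: 0 + 1(42.59) = 42.59

42.6 mol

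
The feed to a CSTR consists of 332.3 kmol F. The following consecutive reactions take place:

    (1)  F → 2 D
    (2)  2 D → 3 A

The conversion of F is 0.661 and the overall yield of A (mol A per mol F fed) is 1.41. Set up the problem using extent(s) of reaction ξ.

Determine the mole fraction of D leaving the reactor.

0.179

Conversion of F: F consumed = 1ξ₁ = 0.661 × 332.3 → ξ₁ = 219.7 kmol.
Yield of A: 3ξ₂ / 332.3 = 1.41 → ξ₂ = 156.2 kmol.
Outlet amounts (n = n₀ + Σ ν·ξ):
  F: 332.3 − 1(219.7) = 112.6
  D: 0 + 2(219.7) − 2(156.2) = 126.9
  A: 0 + 3(156.2) = 468.5
Total out = 708.1 kmol; y_D = 126.9 / 708.1 = 0.1793.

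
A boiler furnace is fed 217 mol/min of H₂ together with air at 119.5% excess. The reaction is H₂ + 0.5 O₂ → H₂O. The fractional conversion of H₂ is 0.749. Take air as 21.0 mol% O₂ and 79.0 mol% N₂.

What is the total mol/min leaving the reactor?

1270 mol/min

Stoichiometric O₂ = 0.5 × 217 = 108.5 mol/min; O₂ fed = 108.5 × 2.195 = 238.2 mol/min.
N₂ fed = 238.2 × 79/21 = 895.9 mol/min.
Fuel reacted = 0.749 × 217 → ξ = 162.5 mol/min.
Outlet (n = n₀ + ν ξ):
  H₂: 217 − 1(162.5) = 54.47
  O₂: 238.2 − 0.5(162.5) = 156.9
  N₂: 895.9 (inert)
  H₂O: 0 + 1(162.5) = 162.5
Total out = 54.47 + 156.9 + 895.9 + 162.5 = 1270 mol/min.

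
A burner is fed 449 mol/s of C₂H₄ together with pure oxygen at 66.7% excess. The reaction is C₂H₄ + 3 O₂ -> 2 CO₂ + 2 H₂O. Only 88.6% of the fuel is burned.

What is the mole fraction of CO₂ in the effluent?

Stoichiometric O₂ = 3 × 449 = 1347 mol/s; O₂ fed = 1347 × 1.667 = 2245 mol/s.
Fuel reacted = 0.886 × 449 → ξ = 397.8 mol/s.
Outlet (n = n₀ + ν ξ):
  C₂H₄: 449 − 1(397.8) = 51.19
  O₂: 2245 − 3(397.8) = 1052
  CO₂: 0 + 2(397.8) = 795.6
  H₂O: 0 + 2(397.8) = 795.6
Total out = 2694 mol/s; y_CO₂ = 795.6 / 2694 = 0.2953.

0.295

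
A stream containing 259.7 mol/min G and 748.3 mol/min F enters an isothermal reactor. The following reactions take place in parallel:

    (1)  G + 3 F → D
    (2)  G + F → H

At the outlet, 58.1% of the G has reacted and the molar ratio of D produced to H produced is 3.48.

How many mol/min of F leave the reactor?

Conversion of G: G consumed = 0.581 × 259.7 = 150.9 mol/min = 1ξ₁ + 1ξ₂.
Selectivity: 1ξ₁ / (1ξ₂) = 3.48 → ξ₁ = 3.48 ξ₂.
Substitute: (1·3.48 + 1) ξ₂ = 150.9 → ξ₂ = 33.68 mol/min, ξ₁ = 117.2 mol/min.
Outlet amounts (n = n₀ + Σ ν·ξ):
  G: 259.7 − 1(117.2) − 1(33.68) = 108.8
  F: 748.3 − 3(117.2) − 1(33.68) = 363
  D: 0 + 1(117.2) = 117.2
  H: 0 + 1(33.68) = 33.68

363 mol/min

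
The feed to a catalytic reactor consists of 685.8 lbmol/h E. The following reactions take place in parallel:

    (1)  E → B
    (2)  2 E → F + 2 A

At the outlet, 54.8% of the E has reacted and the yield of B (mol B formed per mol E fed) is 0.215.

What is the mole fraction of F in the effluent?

0.143

Yield of B: 1ξ₁ / 685.8 = 0.215 → ξ₁ = 147.4 lbmol/h.
Conversion of E: 1ξ₁ + 2ξ₂ = 0.548 × 685.8 = 375.8 → ξ₂ = 114.2 lbmol/h.
Outlet amounts (n = n₀ + Σ ν·ξ):
  E: 685.8 − 1(147.4) − 2(114.2) = 310
  B: 0 + 1(147.4) = 147.4
  F: 0 + 1(114.2) = 114.2
  A: 0 + 2(114.2) = 228.4
Total out = 800 lbmol/h; y_F = 114.2 / 800 = 0.1427.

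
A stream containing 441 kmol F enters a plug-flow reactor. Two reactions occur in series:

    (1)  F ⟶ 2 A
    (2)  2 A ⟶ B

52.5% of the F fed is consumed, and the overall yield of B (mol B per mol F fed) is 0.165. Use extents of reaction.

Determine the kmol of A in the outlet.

318 kmol

Conversion of F: F consumed = 1ξ₁ = 0.525 × 441 → ξ₁ = 231.5 kmol.
Yield of B: 1ξ₂ / 441 = 0.165 → ξ₂ = 72.77 kmol.
Outlet amounts (n = n₀ + Σ ν·ξ):
  F: 441 − 1(231.5) = 209.5
  A: 0 + 2(231.5) − 2(72.77) = 317.5
  B: 0 + 1(72.77) = 72.77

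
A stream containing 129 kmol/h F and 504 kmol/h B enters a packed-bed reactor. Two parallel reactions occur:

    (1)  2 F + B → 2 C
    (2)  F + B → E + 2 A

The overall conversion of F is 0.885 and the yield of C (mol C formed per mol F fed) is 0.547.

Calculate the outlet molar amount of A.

Yield of C: 2ξ₁ / 129 = 0.547 → ξ₁ = 35.28 kmol/h.
Conversion of F: 2ξ₁ + 1ξ₂ = 0.885 × 129 = 114.2 → ξ₂ = 43.6 kmol/h.
Outlet amounts (n = n₀ + Σ ν·ξ):
  F: 129 − 2(35.28) − 1(43.6) = 14.83
  B: 504 − 1(35.28) − 1(43.6) = 425.1
  C: 0 + 2(35.28) = 70.56
  E: 0 + 1(43.6) = 43.6
  A: 0 + 2(43.6) = 87.2

87.2 kmol/h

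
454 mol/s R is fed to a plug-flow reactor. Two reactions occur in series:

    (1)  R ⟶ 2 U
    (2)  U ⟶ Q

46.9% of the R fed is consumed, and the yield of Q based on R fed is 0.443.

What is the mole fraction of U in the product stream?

0.337

Conversion of R: R consumed = 1ξ₁ = 0.469 × 454 → ξ₁ = 212.9 mol/s.
Yield of Q: 1ξ₂ / 454 = 0.443 → ξ₂ = 201.1 mol/s.
Outlet amounts (n = n₀ + Σ ν·ξ):
  R: 454 − 1(212.9) = 241.1
  U: 0 + 2(212.9) − 1(201.1) = 224.7
  Q: 0 + 1(201.1) = 201.1
Total out = 666.9 mol/s; y_U = 224.7 / 666.9 = 0.337.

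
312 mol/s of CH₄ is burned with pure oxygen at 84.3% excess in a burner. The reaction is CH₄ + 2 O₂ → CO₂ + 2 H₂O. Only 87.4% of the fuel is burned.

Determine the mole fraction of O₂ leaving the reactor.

0.414

Stoichiometric O₂ = 2 × 312 = 624 mol/s; O₂ fed = 624 × 1.843 = 1150 mol/s.
Fuel reacted = 0.874 × 312 → ξ = 272.7 mol/s.
Outlet (n = n₀ + ν ξ):
  CH₄: 312 − 1(272.7) = 39.31
  O₂: 1150 − 2(272.7) = 604.7
  CO₂: 0 + 1(272.7) = 272.7
  H₂O: 0 + 2(272.7) = 545.4
Total out = 1462 mol/s; y_O₂ = 604.7 / 1462 = 0.4136.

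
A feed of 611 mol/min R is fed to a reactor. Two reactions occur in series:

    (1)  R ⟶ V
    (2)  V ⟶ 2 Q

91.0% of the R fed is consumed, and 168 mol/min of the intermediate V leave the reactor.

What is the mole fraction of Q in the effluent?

Conversion of R: R consumed = 1ξ₁ = 0.91 × 611 → ξ₁ = 556 mol/min.
V balance: n_V = 0 + 1ξ₁ − 1ξ₂ = 168 → ξ₂ = (1·556 − 168)/1 = 388 mol/min.
Outlet amounts (n = n₀ + Σ ν·ξ):
  R: 611 − 1(556) = 54.99
  V: 0 + 1(556) − 1(388) = 168
  Q: 0 + 2(388) = 776
Total out = 999 mol/min; y_Q = 776 / 999 = 0.7768.

0.777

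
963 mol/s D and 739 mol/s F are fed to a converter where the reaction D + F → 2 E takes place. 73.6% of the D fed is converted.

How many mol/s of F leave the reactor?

D reacted = 0.736 × 963 = 708.8 mol/s; ν_D = −1, so ξ = 708.8/1 = 708.8 mol/s.
Outlet amounts (n = n₀ + ν ξ):
  D: 963 − 1(708.8) = 254.2
  F: 739 − 1(708.8) = 30.23
  E: 0 + 2(708.8) = 1418

30.2 mol/s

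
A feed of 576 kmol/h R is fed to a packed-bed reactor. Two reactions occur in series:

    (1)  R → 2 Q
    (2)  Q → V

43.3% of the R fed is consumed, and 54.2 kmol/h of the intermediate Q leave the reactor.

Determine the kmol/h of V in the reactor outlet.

445 kmol/h

Conversion of R: R consumed = 1ξ₁ = 0.433 × 576 → ξ₁ = 249.4 kmol/h.
Q balance: n_Q = 0 + 2ξ₁ − 1ξ₂ = 54.2 → ξ₂ = (2·249.4 − 54.2)/1 = 444.6 kmol/h.
Outlet amounts (n = n₀ + Σ ν·ξ):
  R: 576 − 1(249.4) = 326.6
  Q: 0 + 2(249.4) − 1(444.6) = 54.2
  V: 0 + 1(444.6) = 444.6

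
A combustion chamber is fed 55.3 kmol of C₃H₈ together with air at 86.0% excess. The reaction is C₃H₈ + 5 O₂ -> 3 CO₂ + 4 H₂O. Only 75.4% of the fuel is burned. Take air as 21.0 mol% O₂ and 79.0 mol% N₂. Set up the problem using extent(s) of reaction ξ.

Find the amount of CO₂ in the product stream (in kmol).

125 kmol

Stoichiometric O₂ = 5 × 55.3 = 276.5 kmol; O₂ fed = 276.5 × 1.860 = 514.3 kmol.
N₂ fed = 514.3 × 79/21 = 1935 kmol.
Fuel reacted = 0.754 × 55.3 → ξ = 41.7 kmol.
Outlet (n = n₀ + ν ξ):
  C₃H₈: 55.3 − 1(41.7) = 13.6
  O₂: 514.3 − 5(41.7) = 305.8
  N₂: 1935 (inert)
  CO₂: 0 + 3(41.7) = 125.1
  H₂O: 0 + 4(41.7) = 166.8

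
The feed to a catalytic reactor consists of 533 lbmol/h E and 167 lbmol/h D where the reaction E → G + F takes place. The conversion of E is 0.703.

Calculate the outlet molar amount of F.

E reacted = 0.703 × 533 = 374.7 lbmol/h; ν_E = −1, so ξ = 374.7/1 = 374.7 lbmol/h.
Outlet amounts (n = n₀ + ν ξ):
  E: 533 − 1(374.7) = 158.3
  G: 0 + 1(374.7) = 374.7
  F: 0 + 1(374.7) = 374.7
  D: 167 (inert)

375 lbmol/h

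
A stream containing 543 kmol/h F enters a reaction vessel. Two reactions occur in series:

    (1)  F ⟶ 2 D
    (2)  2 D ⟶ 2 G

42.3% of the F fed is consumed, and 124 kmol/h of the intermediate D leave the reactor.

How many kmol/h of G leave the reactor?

335 kmol/h

Conversion of F: F consumed = 1ξ₁ = 0.423 × 543 → ξ₁ = 229.7 kmol/h.
D balance: n_D = 0 + 2ξ₁ − 2ξ₂ = 124 → ξ₂ = (2·229.7 − 124)/2 = 167.7 kmol/h.
Outlet amounts (n = n₀ + Σ ν·ξ):
  F: 543 − 1(229.7) = 313.3
  D: 0 + 2(229.7) − 2(167.7) = 124
  G: 0 + 2(167.7) = 335.4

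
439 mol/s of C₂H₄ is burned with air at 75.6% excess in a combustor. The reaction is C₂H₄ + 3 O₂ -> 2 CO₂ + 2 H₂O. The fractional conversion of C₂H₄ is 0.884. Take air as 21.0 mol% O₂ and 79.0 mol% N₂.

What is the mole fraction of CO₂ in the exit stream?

0.0678

Stoichiometric O₂ = 3 × 439 = 1317 mol/s; O₂ fed = 1317 × 1.756 = 2313 mol/s.
N₂ fed = 2313 × 79/21 = 8700 mol/s.
Fuel reacted = 0.884 × 439 → ξ = 388.1 mol/s.
Outlet (n = n₀ + ν ξ):
  C₂H₄: 439 − 1(388.1) = 50.92
  O₂: 2313 − 3(388.1) = 1148
  N₂: 8700 (inert)
  CO₂: 0 + 2(388.1) = 776.2
  H₂O: 0 + 2(388.1) = 776.2
Total out = 11450 mol/s; y_CO₂ = 776.2 / 11450 = 0.06778.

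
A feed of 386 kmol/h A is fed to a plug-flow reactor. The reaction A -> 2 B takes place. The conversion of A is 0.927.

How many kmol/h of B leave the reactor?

716 kmol/h

A reacted = 0.927 × 386 = 357.8 kmol/h; ν_A = −1, so ξ = 357.8/1 = 357.8 kmol/h.
Outlet amounts (n = n₀ + ν ξ):
  A: 386 − 1(357.8) = 28.18
  B: 0 + 2(357.8) = 715.6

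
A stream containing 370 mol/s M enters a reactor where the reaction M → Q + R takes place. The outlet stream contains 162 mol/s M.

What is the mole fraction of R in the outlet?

For M: n = n₀ − 1ξ → 162 = 370 − 1ξ, giving ξ = 208 mol/s.
Outlet amounts (n = n₀ + ν ξ):
  M: 370 − 1(208) = 162
  Q: 0 + 1(208) = 208
  R: 0 + 1(208) = 208
Total out = 578 mol/s; y_R = 208 / 578 = 0.3599.

0.36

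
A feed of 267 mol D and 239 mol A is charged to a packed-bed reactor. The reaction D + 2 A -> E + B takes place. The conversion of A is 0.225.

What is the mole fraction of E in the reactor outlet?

0.0561

A reacted = 0.225 × 239 = 53.77 mol; ν_A = −2, so ξ = 53.77/2 = 26.89 mol.
Outlet amounts (n = n₀ + ν ξ):
  D: 267 − 1(26.89) = 240.1
  A: 239 − 2(26.89) = 185.2
  E: 0 + 1(26.89) = 26.89
  B: 0 + 1(26.89) = 26.89
Total out = 479.1 mol; y_E = 26.89 / 479.1 = 0.05612.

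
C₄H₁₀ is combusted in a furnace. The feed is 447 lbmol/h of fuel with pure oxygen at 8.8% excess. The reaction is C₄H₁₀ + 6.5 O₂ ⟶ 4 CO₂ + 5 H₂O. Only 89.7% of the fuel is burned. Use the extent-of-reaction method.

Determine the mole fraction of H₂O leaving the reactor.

Stoichiometric O₂ = 6.5 × 447 = 2906 lbmol/h; O₂ fed = 2906 × 1.088 = 3161 lbmol/h.
Fuel reacted = 0.897 × 447 → ξ = 401 lbmol/h.
Outlet (n = n₀ + ν ξ):
  C₄H₁₀: 447 − 1(401) = 46.04
  O₂: 3161 − 6.5(401) = 555
  CO₂: 0 + 4(401) = 1604
  H₂O: 0 + 5(401) = 2005
Total out = 4210 lbmol/h; y_H₂O = 2005 / 4210 = 0.4762.

0.476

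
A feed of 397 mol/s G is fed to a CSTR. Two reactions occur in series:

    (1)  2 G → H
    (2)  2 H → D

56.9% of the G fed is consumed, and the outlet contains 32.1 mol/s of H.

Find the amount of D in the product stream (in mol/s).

40.4 mol/s

Conversion of G: G consumed = 2ξ₁ = 0.569 × 397 → ξ₁ = 112.9 mol/s.
H balance: n_H = 0 + 1ξ₁ − 2ξ₂ = 32.1 → ξ₂ = (1·112.9 − 32.1)/2 = 40.42 mol/s.
Outlet amounts (n = n₀ + Σ ν·ξ):
  G: 397 − 2(112.9) = 171.1
  H: 0 + 1(112.9) − 2(40.42) = 32.1
  D: 0 + 1(40.42) = 40.42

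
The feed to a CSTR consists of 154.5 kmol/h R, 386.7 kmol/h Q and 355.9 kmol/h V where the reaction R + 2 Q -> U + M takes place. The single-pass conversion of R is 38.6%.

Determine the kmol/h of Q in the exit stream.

267 kmol/h

R reacted = 0.386 × 154.5 = 59.64 kmol/h; ν_R = −1, so ξ = 59.64/1 = 59.64 kmol/h.
Outlet amounts (n = n₀ + ν ξ):
  R: 154.5 − 1(59.64) = 94.86
  Q: 386.7 − 2(59.64) = 267.4
  U: 0 + 1(59.64) = 59.64
  M: 0 + 1(59.64) = 59.64
  V: 355.9 (inert)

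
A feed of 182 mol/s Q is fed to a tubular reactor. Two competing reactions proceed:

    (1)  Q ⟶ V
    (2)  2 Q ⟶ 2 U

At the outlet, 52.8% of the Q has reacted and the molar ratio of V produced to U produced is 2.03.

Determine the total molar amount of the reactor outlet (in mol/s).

182 mol/s

Conversion of Q: Q consumed = 0.528 × 182 = 96.1 mol/s = 1ξ₁ + 2ξ₂.
Selectivity: 1ξ₁ / (2ξ₂) = 2.03 → ξ₁ = 4.06 ξ₂.
Substitute: (1·4.06 + 2) ξ₂ = 96.1 → ξ₂ = 15.86 mol/s, ξ₁ = 64.38 mol/s.
Outlet amounts (n = n₀ + Σ ν·ξ):
  Q: 182 − 1(64.38) − 2(15.86) = 85.9
  V: 0 + 1(64.38) = 64.38
  U: 0 + 2(15.86) = 31.71
Total out = 85.9 + 64.38 + 31.71 = 182 mol/s.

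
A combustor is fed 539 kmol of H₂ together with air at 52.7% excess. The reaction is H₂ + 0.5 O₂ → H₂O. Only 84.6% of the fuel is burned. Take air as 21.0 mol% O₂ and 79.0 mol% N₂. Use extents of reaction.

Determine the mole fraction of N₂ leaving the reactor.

Stoichiometric O₂ = 0.5 × 539 = 269.5 kmol; O₂ fed = 269.5 × 1.527 = 411.5 kmol.
N₂ fed = 411.5 × 79/21 = 1548 kmol.
Fuel reacted = 0.846 × 539 → ξ = 456 kmol.
Outlet (n = n₀ + ν ξ):
  H₂: 539 − 1(456) = 83.01
  O₂: 411.5 − 0.5(456) = 183.5
  N₂: 1548 (inert)
  H₂O: 0 + 1(456) = 456
Total out = 2271 kmol; y_N₂ = 1548 / 2271 = 0.6818.

0.682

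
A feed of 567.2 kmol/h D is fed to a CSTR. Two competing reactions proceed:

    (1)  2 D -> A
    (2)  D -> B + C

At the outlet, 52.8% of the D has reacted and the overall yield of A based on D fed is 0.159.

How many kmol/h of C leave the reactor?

119 kmol/h

Yield of A: 1ξ₁ / 567.2 = 0.159 → ξ₁ = 90.18 kmol/h.
Conversion of D: 2ξ₁ + 1ξ₂ = 0.528 × 567.2 = 299.5 → ξ₂ = 119.1 kmol/h.
Outlet amounts (n = n₀ + Σ ν·ξ):
  D: 567.2 − 2(90.18) − 1(119.1) = 267.7
  A: 0 + 1(90.18) = 90.18
  B: 0 + 1(119.1) = 119.1
  C: 0 + 1(119.1) = 119.1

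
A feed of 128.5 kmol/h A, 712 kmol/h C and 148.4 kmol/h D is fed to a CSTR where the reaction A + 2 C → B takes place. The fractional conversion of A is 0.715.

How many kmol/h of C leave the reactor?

528 kmol/h

A reacted = 0.715 × 128.5 = 91.88 kmol/h; ν_A = −1, so ξ = 91.88/1 = 91.88 kmol/h.
Outlet amounts (n = n₀ + ν ξ):
  A: 128.5 − 1(91.88) = 36.62
  C: 712 − 2(91.88) = 528.2
  B: 0 + 1(91.88) = 91.88
  D: 148.4 (inert)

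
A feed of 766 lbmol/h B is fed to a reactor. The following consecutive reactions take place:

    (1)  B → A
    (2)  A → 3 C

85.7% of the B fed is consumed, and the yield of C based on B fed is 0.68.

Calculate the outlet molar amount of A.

483 lbmol/h

Conversion of B: B consumed = 1ξ₁ = 0.857 × 766 → ξ₁ = 656.5 lbmol/h.
Yield of C: 3ξ₂ / 766 = 0.68 → ξ₂ = 173.6 lbmol/h.
Outlet amounts (n = n₀ + Σ ν·ξ):
  B: 766 − 1(656.5) = 109.5
  A: 0 + 1(656.5) − 1(173.6) = 482.8
  C: 0 + 3(173.6) = 520.9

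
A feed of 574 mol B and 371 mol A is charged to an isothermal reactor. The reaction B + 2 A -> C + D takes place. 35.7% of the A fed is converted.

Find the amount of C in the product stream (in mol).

66.2 mol

A reacted = 0.357 × 371 = 132.4 mol; ν_A = −2, so ξ = 132.4/2 = 66.22 mol.
Outlet amounts (n = n₀ + ν ξ):
  B: 574 − 1(66.22) = 507.8
  A: 371 − 2(66.22) = 238.6
  C: 0 + 1(66.22) = 66.22
  D: 0 + 1(66.22) = 66.22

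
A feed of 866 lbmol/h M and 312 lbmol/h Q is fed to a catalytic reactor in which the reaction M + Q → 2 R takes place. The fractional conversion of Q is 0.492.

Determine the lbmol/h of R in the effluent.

307 lbmol/h

Q reacted = 0.492 × 312 = 153.5 lbmol/h; ν_Q = −1, so ξ = 153.5/1 = 153.5 lbmol/h.
Outlet amounts (n = n₀ + ν ξ):
  M: 866 − 1(153.5) = 712.5
  Q: 312 − 1(153.5) = 158.5
  R: 0 + 2(153.5) = 307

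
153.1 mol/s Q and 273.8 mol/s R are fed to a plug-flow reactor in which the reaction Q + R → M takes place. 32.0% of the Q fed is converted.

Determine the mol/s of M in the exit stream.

49 mol/s

Q reacted = 0.32 × 153.1 = 48.99 mol/s; ν_Q = −1, so ξ = 48.99/1 = 48.99 mol/s.
Outlet amounts (n = n₀ + ν ξ):
  Q: 153.1 − 1(48.99) = 104.1
  R: 273.8 − 1(48.99) = 224.8
  M: 0 + 1(48.99) = 48.99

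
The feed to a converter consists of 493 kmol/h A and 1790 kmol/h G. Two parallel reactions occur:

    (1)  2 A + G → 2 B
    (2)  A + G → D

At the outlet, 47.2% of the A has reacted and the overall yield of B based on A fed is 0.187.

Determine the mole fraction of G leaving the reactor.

Yield of B: 2ξ₁ / 493 = 0.187 → ξ₁ = 46.1 kmol/h.
Conversion of A: 2ξ₁ + 1ξ₂ = 0.472 × 493 = 232.7 → ξ₂ = 140.5 kmol/h.
Outlet amounts (n = n₀ + Σ ν·ξ):
  A: 493 − 2(46.1) − 1(140.5) = 260.3
  G: 1790 − 1(46.1) − 1(140.5) = 1603
  B: 0 + 2(46.1) = 92.19
  D: 0 + 1(140.5) = 140.5
Total out = 2096 kmol/h; y_G = 1603 / 2096 = 0.7648.

0.765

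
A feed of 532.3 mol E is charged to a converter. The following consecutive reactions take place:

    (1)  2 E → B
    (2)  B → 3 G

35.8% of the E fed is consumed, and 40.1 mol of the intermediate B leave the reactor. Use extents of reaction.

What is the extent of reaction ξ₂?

ξ₂ = 55.2 mol

Conversion of E: E consumed = 2ξ₁ = 0.358 × 532.3 → ξ₁ = 95.28 mol.
B balance: n_B = 0 + 1ξ₁ − 1ξ₂ = 40.1 → ξ₂ = (1·95.28 − 40.1)/1 = 55.18 mol.
Outlet amounts (n = n₀ + Σ ν·ξ):
  E: 532.3 − 2(95.28) = 341.7
  B: 0 + 1(95.28) − 1(55.18) = 40.1
  G: 0 + 3(55.18) = 165.5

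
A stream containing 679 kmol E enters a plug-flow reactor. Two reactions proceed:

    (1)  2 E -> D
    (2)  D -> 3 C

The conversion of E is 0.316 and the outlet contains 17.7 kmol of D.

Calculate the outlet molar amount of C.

Conversion of E: E consumed = 2ξ₁ = 0.316 × 679 → ξ₁ = 107.3 kmol.
D balance: n_D = 0 + 1ξ₁ − 1ξ₂ = 17.7 → ξ₂ = (1·107.3 − 17.7)/1 = 89.58 kmol.
Outlet amounts (n = n₀ + Σ ν·ξ):
  E: 679 − 2(107.3) = 464.4
  D: 0 + 1(107.3) − 1(89.58) = 17.7
  C: 0 + 3(89.58) = 268.7

269 kmol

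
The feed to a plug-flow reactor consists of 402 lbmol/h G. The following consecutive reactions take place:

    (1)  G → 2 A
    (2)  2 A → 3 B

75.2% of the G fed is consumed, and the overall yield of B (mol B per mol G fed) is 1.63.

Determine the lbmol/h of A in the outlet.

168 lbmol/h

Conversion of G: G consumed = 1ξ₁ = 0.752 × 402 → ξ₁ = 302.3 lbmol/h.
Yield of B: 3ξ₂ / 402 = 1.63 → ξ₂ = 218.4 lbmol/h.
Outlet amounts (n = n₀ + Σ ν·ξ):
  G: 402 − 1(302.3) = 99.7
  A: 0 + 2(302.3) − 2(218.4) = 167.8
  B: 0 + 3(218.4) = 655.3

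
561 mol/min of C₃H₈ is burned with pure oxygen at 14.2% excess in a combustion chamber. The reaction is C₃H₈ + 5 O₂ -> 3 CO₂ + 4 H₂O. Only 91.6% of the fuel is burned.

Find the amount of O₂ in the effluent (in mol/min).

Stoichiometric O₂ = 5 × 561 = 2805 mol/min; O₂ fed = 2805 × 1.142 = 3203 mol/min.
Fuel reacted = 0.916 × 561 → ξ = 513.9 mol/min.
Outlet (n = n₀ + ν ξ):
  C₃H₈: 561 − 1(513.9) = 47.12
  O₂: 3203 − 5(513.9) = 633.9
  CO₂: 0 + 3(513.9) = 1542
  H₂O: 0 + 4(513.9) = 2056

634 mol/min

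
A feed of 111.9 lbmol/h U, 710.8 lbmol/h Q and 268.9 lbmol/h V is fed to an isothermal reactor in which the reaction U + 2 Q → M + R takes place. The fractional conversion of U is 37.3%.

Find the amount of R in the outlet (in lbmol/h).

41.7 lbmol/h

U reacted = 0.373 × 111.9 = 41.74 lbmol/h; ν_U = −1, so ξ = 41.74/1 = 41.74 lbmol/h.
Outlet amounts (n = n₀ + ν ξ):
  U: 111.9 − 1(41.74) = 70.16
  Q: 710.8 − 2(41.74) = 627.3
  M: 0 + 1(41.74) = 41.74
  R: 0 + 1(41.74) = 41.74
  V: 268.9 (inert)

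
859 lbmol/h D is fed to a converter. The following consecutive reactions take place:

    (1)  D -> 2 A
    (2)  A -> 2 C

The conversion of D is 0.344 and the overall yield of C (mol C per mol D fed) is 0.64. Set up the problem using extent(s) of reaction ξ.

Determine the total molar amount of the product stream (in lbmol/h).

1430 lbmol/h

Conversion of D: D consumed = 1ξ₁ = 0.344 × 859 → ξ₁ = 295.5 lbmol/h.
Yield of C: 2ξ₂ / 859 = 0.64 → ξ₂ = 274.9 lbmol/h.
Outlet amounts (n = n₀ + Σ ν·ξ):
  D: 859 − 1(295.5) = 563.5
  A: 0 + 2(295.5) − 1(274.9) = 316.1
  C: 0 + 2(274.9) = 549.8
Total out = 563.5 + 316.1 + 549.8 = 1429 lbmol/h.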